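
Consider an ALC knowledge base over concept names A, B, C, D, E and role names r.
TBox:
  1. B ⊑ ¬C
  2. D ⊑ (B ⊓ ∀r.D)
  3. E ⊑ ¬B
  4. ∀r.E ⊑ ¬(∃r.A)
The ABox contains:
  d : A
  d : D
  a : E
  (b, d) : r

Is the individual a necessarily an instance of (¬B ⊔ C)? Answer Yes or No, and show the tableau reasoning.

1. a : (¬B ⊔ C)?  L(a) = {E} ∪ {(B ⊓ ¬C)}
   clash {B, ¬B} at a — a ∈ (¬B ⊔ C)
2. Hence a : (¬B ⊔ C): entailed.

Yes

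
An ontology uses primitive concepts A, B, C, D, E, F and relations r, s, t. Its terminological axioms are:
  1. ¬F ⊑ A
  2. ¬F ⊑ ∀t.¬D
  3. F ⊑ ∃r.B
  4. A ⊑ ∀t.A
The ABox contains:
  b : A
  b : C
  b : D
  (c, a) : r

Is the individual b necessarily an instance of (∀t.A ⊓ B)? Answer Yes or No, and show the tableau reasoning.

1. b : (∀t.A ⊓ B)?  L(b) = {A, C, D} ∪ {(∃t.¬A ⊔ ¬B)}
   apply at b: A⊑∀t.A
   open: L(b) ⊇ {A, C, D, ¬B, ¬F, …} — b ∉ (∀t.A ⊓ B) possible
2. Hence b : (∀t.A ⊓ B): not entailed.

No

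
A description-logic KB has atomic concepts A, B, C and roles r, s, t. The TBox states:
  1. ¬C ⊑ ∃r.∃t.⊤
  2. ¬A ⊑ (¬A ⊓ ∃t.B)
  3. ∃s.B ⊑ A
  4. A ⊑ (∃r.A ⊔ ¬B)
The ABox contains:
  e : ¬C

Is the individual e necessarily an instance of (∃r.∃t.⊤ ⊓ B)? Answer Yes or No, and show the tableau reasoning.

1. e : (∃r.∃t.⊤ ⊓ B)?  L(e) = {¬C} ∪ {(∀r.∀t.⊥ ⊔ ¬B)}
   apply at e: ¬C⊑∃r.∃t.⊤
   open: L(e) ⊇ {A, ¬B, ¬C, ∃r.A, ∃r.∃t.⊤} (+ ∃-successors) — e ∉ (∃r.∃t.⊤ ⊓ B) possible
2. Hence e : (∃r.∃t.⊤ ⊓ B): not entailed.

No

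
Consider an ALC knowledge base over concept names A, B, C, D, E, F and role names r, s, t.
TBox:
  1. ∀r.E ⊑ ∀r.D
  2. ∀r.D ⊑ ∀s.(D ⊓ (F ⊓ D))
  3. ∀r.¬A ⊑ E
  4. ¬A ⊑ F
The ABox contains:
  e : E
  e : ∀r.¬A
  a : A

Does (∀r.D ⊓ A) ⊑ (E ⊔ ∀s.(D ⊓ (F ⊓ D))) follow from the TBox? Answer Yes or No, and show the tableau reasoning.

Yes

1. (∀r.D ⊓ A) ⊑ (E ⊔ ∀s.(D ⊓ (F ⊓ D)))  ⇔  ((∀r.D ⊓ A) ⊓ (¬E ⊓ ∃s.(¬D ⊔ (¬F ⊔ ¬D)))) unsat w.r.t. T
   all branches close; clash {E, ¬E} at x₀
2. Hence (∀r.D ⊓ A) ⊑ (E ⊔ ∀s.(D ⊓ (F ⊓ D))): entailed.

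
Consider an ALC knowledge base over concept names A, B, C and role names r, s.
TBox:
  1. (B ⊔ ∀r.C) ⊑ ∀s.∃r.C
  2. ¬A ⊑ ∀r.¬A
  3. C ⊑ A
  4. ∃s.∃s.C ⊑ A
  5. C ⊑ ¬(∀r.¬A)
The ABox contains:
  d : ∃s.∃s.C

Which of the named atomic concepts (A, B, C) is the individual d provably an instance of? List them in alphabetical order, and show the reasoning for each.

1. d : A?  L(d) = {∃s.∃s.C} ∪ {¬A}
   clash {A, ¬A} at d — d ∈ A
2. d : B?  L(d) = {∃s.∃s.C} ∪ {¬B}
   apply at d: ∃s.∃s.C⊑A
   open: L(d) ⊇ {A, ¬B, ¬C, ∃r.¬C, ∃s.∃s.C} (+ ∃-successors) — d ∉ B possible
3. d : C?  L(d) = {∃s.∃s.C} ∪ {¬C}
   apply at d: ∃s.∃s.C⊑A
   open: L(d) ⊇ {A, ¬B, ¬C, ∃r.¬C, ∃s.∃s.C} (+ ∃-successors) — d ∉ C possible
4. Entailed for d: {A}

{A}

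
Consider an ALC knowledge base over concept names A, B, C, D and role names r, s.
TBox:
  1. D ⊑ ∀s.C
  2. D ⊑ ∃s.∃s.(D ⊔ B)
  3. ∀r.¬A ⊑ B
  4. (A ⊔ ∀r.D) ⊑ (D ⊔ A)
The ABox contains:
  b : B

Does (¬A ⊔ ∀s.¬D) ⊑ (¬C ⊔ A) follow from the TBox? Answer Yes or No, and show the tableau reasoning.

1. (¬A ⊔ ∀s.¬D) ⊑ (¬C ⊔ A)  ⇔  ((¬A ⊔ ∀s.¬D) ⊓ (C ⊓ ¬A)) unsat w.r.t. T
   open: L(x₀) ⊇ {C, ¬A, ¬D, ∃r.A, ∃r.¬D} (+ ∃-successors)
2. Hence (¬A ⊔ ∀s.¬D) ⊑ (¬C ⊔ A): not entailed.

No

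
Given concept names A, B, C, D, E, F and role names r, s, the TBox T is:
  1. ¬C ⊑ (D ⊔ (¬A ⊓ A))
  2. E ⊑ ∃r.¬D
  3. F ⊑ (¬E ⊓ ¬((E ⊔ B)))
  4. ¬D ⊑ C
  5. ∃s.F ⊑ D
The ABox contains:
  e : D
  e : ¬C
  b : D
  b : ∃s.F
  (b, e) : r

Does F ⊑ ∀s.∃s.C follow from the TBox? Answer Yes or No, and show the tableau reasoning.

No

1. F ⊑ ∀s.∃s.C  ⇔  (F ⊓ ∃s.∀s.¬C) unsat w.r.t. T
   apply at x₀: F⊑(¬E ⊓ ¬((E ⊔ B)))
   open: L(x₀) ⊇ {C, D, F, ¬B, ¬E, …} (+ ∃-successors)
2. Hence F ⊑ ∀s.∃s.C: not entailed.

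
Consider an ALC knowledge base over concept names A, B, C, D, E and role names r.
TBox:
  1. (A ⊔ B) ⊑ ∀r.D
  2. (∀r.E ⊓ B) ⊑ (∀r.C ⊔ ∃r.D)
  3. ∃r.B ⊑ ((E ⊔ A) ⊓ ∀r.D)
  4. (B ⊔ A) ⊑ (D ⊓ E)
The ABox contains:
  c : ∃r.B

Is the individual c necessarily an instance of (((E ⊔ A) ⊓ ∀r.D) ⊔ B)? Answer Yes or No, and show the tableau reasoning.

1. c : (((E ⊔ A) ⊓ ∀r.D) ⊔ B)?  L(c) = {∃r.B} ∪ {(((¬E ⊓ ¬A) ⊔ ∃r.¬D) ⊓ ¬B)}
   clash {D, ¬D} at an ∃-successor — c ∈ (((E ⊔ A) ⊓ ∀r.D) ⊔ B)
2. Hence c : (((E ⊔ A) ⊓ ∀r.D) ⊔ B): entailed.

Yes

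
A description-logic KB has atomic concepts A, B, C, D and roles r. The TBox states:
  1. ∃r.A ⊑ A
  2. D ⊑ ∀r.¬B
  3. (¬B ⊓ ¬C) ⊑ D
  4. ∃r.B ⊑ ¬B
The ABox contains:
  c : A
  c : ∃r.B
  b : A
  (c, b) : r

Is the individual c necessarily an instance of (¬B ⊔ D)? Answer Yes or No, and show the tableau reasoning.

Yes

1. c : (¬B ⊔ D)?  L(c) = {A, ∃r.B} ∪ {(B ⊓ ¬D)}
   clash {D, ¬D} at c — c ∈ (¬B ⊔ D)
2. Hence c : (¬B ⊔ D): entailed.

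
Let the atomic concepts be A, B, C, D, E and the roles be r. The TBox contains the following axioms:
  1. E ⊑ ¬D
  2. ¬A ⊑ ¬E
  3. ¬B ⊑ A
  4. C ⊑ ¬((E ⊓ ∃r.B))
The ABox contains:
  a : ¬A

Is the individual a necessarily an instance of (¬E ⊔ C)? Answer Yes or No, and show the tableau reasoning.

1. a : (¬E ⊔ C)?  L(a) = {¬A} ∪ {(E ⊓ ¬C)}
   clash {A, ¬A} at a — a ∈ (¬E ⊔ C)
2. Hence a : (¬E ⊔ C): entailed.

Yes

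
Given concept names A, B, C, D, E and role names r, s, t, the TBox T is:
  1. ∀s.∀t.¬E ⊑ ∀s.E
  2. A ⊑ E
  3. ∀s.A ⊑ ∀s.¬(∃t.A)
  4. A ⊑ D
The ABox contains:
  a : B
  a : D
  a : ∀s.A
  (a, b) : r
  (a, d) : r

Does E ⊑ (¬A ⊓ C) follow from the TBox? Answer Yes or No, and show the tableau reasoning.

1. E ⊑ (¬A ⊓ C)  ⇔  (E ⊓ (A ⊔ ¬C)) unsat w.r.t. T
   open: L(x₀) ⊇ {A, D, E, ∃s.¬A, ∃s.∃t.E} (+ ∃-successors)
2. Hence E ⊑ (¬A ⊓ C): not entailed.

No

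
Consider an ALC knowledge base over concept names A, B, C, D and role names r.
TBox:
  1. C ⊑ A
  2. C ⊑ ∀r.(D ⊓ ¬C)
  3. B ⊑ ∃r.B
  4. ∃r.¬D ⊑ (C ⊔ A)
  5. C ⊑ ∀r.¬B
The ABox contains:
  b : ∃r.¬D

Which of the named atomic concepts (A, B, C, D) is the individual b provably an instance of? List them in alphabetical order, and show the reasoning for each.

1. b : A?  L(b) = {∃r.¬D} ∪ {¬A}
   clash {A, ¬A} at b — b ∈ A
2. b : B?  L(b) = {∃r.¬D} ∪ {¬B}
   apply at b: ∃r.¬D⊑(C ⊔ A)
   open: L(b) ⊇ {A, ¬B, ¬C, ∃r.¬D} (+ ∃-successors) — b ∉ B possible
3. b : C?  L(b) = {∃r.¬D} ∪ {¬C}
   apply at b: ∃r.¬D⊑(C ⊔ A)
   open: L(b) ⊇ {A, ¬B, ¬C, ∃r.¬D} (+ ∃-successors) — b ∉ C possible
4. b : D?  L(b) = {∃r.¬D} ∪ {¬D}
   apply at b: ∃r.¬D⊑(C ⊔ A)
   open: L(b) ⊇ {A, ¬B, ¬C, ¬D, ∃r.¬D} (+ ∃-successors) — b ∉ D possible
5. Entailed for b: {A}

{A}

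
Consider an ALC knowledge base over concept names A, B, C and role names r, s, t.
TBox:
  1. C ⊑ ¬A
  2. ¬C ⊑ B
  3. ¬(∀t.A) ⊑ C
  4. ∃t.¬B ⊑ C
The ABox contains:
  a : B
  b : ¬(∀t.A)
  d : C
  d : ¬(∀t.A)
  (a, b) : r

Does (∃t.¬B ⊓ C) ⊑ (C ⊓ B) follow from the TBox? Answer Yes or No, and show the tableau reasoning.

1. (∃t.¬B ⊓ C) ⊑ (C ⊓ B)  ⇔  ((∃t.¬B ⊓ C) ⊓ (¬C ⊔ ¬B)) unsat w.r.t. T
   apply at x₀: C⊑¬A
   open: L(x₀) ⊇ {C, ¬A, ¬B, ∃t.¬B} (+ ∃-successors)
2. Hence (∃t.¬B ⊓ C) ⊑ (C ⊓ B): not entailed.

No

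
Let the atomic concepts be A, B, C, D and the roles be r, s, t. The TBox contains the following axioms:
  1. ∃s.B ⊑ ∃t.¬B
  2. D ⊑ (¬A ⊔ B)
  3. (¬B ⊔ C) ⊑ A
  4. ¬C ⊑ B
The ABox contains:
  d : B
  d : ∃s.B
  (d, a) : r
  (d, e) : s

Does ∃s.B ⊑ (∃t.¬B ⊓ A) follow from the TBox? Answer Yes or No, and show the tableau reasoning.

1. ∃s.B ⊑ (∃t.¬B ⊓ A)  ⇔  (∃s.B ⊓ (∀t.B ⊔ ¬A)) unsat w.r.t. T
   apply at x₀: ∃s.B⊑∃t.¬B
   open: L(x₀) ⊇ {B, ¬A, ¬C, ¬D, ∃s.B, …} (+ ∃-successors)
2. Hence ∃s.B ⊑ (∃t.¬B ⊓ A): not entailed.

No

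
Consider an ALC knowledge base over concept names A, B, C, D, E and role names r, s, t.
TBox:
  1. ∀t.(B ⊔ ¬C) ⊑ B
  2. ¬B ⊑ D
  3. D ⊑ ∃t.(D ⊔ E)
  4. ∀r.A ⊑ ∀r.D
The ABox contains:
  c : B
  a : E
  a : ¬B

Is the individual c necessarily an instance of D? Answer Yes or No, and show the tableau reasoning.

No

1. c : D?  L(c) = {B} ∪ {¬D}
   open: L(c) ⊇ {B, ¬D, ∃r.¬A} (+ ∃-successors) — c ∉ D possible
2. Hence c : D: not entailed.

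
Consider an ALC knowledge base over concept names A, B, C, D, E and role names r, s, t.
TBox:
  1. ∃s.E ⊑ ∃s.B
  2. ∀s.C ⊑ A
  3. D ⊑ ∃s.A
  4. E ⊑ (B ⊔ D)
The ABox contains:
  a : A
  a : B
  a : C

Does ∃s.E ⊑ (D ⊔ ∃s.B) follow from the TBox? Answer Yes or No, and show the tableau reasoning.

1. ∃s.E ⊑ (D ⊔ ∃s.B)  ⇔  (∃s.E ⊓ (¬D ⊓ ∀s.¬B)) unsat w.r.t. T
   all branches close; clash {D, ¬D} at x₀
2. Hence ∃s.E ⊑ (D ⊔ ∃s.B): entailed.

Yes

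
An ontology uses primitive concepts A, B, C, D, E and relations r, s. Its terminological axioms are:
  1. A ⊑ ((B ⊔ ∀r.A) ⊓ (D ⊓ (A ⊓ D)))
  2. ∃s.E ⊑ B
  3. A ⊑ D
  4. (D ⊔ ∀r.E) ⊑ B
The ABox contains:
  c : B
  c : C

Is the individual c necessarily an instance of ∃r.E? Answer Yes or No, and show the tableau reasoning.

No

1. c : ∃r.E?  L(c) = {B, C} ∪ {∀r.¬E}
   open: L(c) ⊇ {B, C, ¬A, ∀r.¬E} — c ∉ ∃r.E possible
2. Hence c : ∃r.E: not entailed.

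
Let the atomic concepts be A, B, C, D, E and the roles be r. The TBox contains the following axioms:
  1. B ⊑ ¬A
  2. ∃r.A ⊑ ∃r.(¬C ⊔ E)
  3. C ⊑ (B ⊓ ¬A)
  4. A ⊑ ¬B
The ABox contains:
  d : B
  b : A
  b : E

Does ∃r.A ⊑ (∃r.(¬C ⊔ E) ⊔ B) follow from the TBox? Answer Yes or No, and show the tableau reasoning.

Yes

1. ∃r.A ⊑ (∃r.(¬C ⊔ E) ⊔ B)  ⇔  (∃r.A ⊓ (∀r.(C ⊓ ¬E) ⊓ ¬B)) unsat w.r.t. T
   all branches close; clash {B, ¬B} at x₀
2. Hence ∃r.A ⊑ (∃r.(¬C ⊔ E) ⊔ B): entailed.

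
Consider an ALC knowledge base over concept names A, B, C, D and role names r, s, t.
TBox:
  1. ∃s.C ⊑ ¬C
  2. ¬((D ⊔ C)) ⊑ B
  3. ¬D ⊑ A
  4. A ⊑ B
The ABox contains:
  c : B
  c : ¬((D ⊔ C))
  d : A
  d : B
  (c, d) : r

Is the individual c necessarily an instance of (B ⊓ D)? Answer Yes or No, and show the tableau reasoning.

1. c : (B ⊓ D)?  L(c) = {B, ¬((D ⊔ C))} ∪ {(¬B ⊔ ¬D)}
   apply at c: ¬D⊑A
   open: L(c) ⊇ {A, B, ¬C, ¬D} — c ∉ (B ⊓ D) possible
2. Hence c : (B ⊓ D): not entailed.

No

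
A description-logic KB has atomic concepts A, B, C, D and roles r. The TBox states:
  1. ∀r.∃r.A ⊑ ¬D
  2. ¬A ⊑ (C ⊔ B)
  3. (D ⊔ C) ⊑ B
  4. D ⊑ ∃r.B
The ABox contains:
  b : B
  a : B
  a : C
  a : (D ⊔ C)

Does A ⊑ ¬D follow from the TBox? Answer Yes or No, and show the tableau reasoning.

1. A ⊑ ¬D  ⇔  (A ⊓ D) unsat w.r.t. T
   apply at x₀: D⊑∃r.B
   open: L(x₀) ⊇ {A, B, D, ∃r.B, ∃r.∀r.¬A} (+ ∃-successors)
2. Hence A ⊑ ¬D: not entailed.

No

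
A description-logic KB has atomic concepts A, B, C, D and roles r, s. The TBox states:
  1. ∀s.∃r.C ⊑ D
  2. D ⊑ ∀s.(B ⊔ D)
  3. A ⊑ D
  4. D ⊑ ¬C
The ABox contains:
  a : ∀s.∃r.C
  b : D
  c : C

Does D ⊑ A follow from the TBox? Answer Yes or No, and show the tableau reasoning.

1. D ⊑ A  ⇔  (D ⊓ ¬A) unsat w.r.t. T
   apply at x₀: D⊑∀s.(B ⊔ D); D⊑¬C
   open: L(x₀) ⊇ {D, ¬A, ¬C, ∀s.(B ⊔ D)}
2. Hence D ⊑ A: not entailed.

No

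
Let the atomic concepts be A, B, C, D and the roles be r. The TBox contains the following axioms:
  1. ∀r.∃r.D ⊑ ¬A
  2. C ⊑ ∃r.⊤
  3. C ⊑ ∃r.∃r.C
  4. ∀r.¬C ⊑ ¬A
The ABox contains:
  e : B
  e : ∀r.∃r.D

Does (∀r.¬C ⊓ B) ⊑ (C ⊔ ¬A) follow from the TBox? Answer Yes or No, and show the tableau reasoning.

1. (∀r.¬C ⊓ B) ⊑ (C ⊔ ¬A)  ⇔  ((∀r.¬C ⊓ B) ⊓ (¬C ⊓ A)) unsat w.r.t. T
   all branches close; clash {A, ¬A} at x₀
2. Hence (∀r.¬C ⊓ B) ⊑ (C ⊔ ¬A): entailed.

Yes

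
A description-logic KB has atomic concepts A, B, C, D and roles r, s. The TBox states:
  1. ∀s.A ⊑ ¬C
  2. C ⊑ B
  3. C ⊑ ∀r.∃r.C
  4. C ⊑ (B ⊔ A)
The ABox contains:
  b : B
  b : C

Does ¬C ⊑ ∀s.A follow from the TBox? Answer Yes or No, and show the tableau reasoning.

1. ¬C ⊑ ∀s.A  ⇔  (¬C ⊓ ∃s.¬A) unsat w.r.t. T
   open: L(x₀) ⊇ {¬C, ∃s.¬A} (+ ∃-successors)
2. Hence ¬C ⊑ ∀s.A: not entailed.

No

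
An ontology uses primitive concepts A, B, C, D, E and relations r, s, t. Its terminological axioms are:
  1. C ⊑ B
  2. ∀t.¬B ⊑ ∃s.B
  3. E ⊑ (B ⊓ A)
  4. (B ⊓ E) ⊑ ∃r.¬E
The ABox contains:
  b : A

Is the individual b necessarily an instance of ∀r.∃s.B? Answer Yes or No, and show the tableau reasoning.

No

1. b : ∀r.∃s.B?  L(b) = {A} ∪ {∃r.∀s.¬B}
   open: L(b) ⊇ {A, ¬C, ¬E, ∃r.∀s.¬B, ∃t.B} (+ ∃-successors) — b ∉ ∀r.∃s.B possible
2. Hence b : ∀r.∃s.B: not entailed.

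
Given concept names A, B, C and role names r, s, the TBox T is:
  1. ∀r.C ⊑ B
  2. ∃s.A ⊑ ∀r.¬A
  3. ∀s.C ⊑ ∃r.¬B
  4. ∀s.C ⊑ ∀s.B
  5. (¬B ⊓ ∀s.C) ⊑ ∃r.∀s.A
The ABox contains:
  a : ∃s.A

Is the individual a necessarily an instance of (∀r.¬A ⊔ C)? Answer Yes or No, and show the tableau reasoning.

Yes

1. a : (∀r.¬A ⊔ C)?  L(a) = {∃s.A} ∪ {(∃r.A ⊓ ¬C)}
   clash {A, ¬A} at an ∃-successor — a ∈ (∀r.¬A ⊔ C)
2. Hence a : (∀r.¬A ⊔ C): entailed.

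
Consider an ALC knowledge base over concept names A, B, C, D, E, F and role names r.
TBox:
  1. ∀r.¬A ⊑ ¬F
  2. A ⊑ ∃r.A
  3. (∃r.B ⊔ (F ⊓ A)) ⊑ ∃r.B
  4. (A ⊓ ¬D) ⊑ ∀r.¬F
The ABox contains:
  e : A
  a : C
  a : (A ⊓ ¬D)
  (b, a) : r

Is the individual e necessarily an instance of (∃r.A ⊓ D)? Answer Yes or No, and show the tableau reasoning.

No

1. e : (∃r.A ⊓ D)?  L(e) = {A} ∪ {(∀r.¬A ⊔ ¬D)}
   apply at e: A⊑∃r.A
   open: L(e) ⊇ {A, ¬D, ¬F, ∀r.¬B, ∀r.¬F, …} (+ ∃-successors) — e ∉ (∃r.A ⊓ D) possible
2. Hence e : (∃r.A ⊓ D): not entailed.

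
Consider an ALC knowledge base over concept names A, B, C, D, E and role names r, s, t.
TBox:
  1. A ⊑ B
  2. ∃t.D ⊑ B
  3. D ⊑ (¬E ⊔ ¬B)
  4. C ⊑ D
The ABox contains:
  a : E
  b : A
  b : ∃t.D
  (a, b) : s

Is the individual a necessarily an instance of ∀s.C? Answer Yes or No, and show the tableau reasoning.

1. a : ∀s.C?  L(a) = {E} ∪ {∃s.¬C}
   open: L(a) ⊇ {E, ¬A, ¬C, ¬D, ∀t.¬D, …} (+ ∃-successors) — a ∉ ∀s.C possible
2. Hence a : ∀s.C: not entailed.

No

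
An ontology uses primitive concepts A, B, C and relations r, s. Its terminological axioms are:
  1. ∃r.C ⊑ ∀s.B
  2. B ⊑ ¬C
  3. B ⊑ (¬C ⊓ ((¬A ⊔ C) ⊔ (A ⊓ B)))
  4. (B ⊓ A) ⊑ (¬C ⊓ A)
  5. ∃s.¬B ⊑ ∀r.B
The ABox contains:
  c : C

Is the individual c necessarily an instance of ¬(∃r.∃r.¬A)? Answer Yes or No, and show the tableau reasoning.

No

1. c : ¬(∃r.∃r.¬A)?  L(c) = {C} ∪ {∃r.∃r.¬A}
   open: L(c) ⊇ {C, ¬B, ∀s.B, ∃r.∃r.¬A} (+ ∃-successors) — c ∉ ¬(∃r.∃r.¬A) possible
2. Hence c : ¬(∃r.∃r.¬A): not entailed.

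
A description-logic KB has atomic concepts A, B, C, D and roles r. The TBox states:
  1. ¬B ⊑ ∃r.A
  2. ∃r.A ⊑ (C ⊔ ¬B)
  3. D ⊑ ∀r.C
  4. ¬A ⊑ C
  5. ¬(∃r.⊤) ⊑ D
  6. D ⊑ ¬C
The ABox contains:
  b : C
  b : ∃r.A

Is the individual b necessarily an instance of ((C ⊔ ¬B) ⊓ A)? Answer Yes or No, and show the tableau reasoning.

No

1. b : ((C ⊔ ¬B) ⊓ A)?  L(b) = {C, ∃r.A} ∪ {((¬C ⊓ B) ⊔ ¬A)}
   apply at b: ∃r.A⊑(C ⊔ ¬B)
   open: L(b) ⊇ {C, ¬A, ¬D, ∃r.A, ∃r.⊤} (+ ∃-successors) — b ∉ ((C ⊔ ¬B) ⊓ A) possible
2. Hence b : ((C ⊔ ¬B) ⊓ A): not entailed.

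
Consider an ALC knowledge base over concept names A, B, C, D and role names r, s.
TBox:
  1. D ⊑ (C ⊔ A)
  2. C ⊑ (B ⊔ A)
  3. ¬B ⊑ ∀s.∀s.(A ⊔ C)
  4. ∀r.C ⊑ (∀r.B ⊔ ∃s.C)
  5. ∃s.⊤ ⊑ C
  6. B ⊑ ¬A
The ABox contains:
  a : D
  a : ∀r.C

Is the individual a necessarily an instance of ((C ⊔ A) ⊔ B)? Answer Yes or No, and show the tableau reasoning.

Yes

1. a : ((C ⊔ A) ⊔ B)?  L(a) = {D, ∀r.C} ∪ {((¬C ⊓ ¬A) ⊓ ¬B)}
   clash {A, ¬A} at a — a ∈ ((C ⊔ A) ⊔ B)
2. Hence a : ((C ⊔ A) ⊔ B): entailed.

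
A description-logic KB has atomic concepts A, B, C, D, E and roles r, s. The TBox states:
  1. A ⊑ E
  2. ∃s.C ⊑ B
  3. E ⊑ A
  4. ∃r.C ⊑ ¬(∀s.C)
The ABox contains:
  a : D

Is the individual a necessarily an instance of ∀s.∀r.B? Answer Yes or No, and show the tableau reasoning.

No

1. a : ∀s.∀r.B?  L(a) = {D} ∪ {∃s.∃r.¬B}
   open: L(a) ⊇ {D, ¬A, ¬E, ∀r.¬C, ∀s.¬C, …} (+ ∃-successors) — a ∉ ∀s.∀r.B possible
2. Hence a : ∀s.∀r.B: not entailed.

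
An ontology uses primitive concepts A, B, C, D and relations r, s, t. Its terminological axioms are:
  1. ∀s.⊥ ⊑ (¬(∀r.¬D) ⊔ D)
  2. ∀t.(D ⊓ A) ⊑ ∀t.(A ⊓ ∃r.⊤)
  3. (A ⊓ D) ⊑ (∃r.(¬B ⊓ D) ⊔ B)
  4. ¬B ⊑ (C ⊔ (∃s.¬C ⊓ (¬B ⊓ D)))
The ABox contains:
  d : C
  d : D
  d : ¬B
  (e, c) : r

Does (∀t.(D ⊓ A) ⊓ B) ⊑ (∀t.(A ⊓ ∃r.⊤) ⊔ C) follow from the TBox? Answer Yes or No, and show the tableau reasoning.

Yes

1. (∀t.(D ⊓ A) ⊓ B) ⊑ (∀t.(A ⊓ ∃r.⊤) ⊔ C)  ⇔  ((∀t.(D ⊓ A) ⊓ B) ⊓ (∃t.(¬A ⊔ ∀r.⊥) ⊓ ¬C)) unsat w.r.t. T
   all branches close; clash ⊥ at an ∃-successor
2. Hence (∀t.(D ⊓ A) ⊓ B) ⊑ (∀t.(A ⊓ ∃r.⊤) ⊔ C): entailed.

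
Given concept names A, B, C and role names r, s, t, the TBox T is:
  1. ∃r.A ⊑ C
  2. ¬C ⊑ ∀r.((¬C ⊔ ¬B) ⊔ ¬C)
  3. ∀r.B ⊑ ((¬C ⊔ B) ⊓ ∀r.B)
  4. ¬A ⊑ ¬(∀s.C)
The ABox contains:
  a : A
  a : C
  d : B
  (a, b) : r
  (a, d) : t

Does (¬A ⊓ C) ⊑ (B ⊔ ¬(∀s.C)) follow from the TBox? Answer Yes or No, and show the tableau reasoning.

Yes

1. (¬A ⊓ C) ⊑ (B ⊔ ¬(∀s.C))  ⇔  ((¬A ⊓ C) ⊓ (¬B ⊓ ∀s.C)) unsat w.r.t. T
   all branches close; clash {B, ¬B} at x₀
2. Hence (¬A ⊓ C) ⊑ (B ⊔ ¬(∀s.C)): entailed.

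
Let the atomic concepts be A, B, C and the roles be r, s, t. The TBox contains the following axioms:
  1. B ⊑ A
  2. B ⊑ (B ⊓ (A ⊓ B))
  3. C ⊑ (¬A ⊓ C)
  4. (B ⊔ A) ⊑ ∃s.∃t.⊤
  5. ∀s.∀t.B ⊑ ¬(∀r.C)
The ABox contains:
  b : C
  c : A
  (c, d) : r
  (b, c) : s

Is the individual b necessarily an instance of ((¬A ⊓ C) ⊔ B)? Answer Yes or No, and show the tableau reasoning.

1. b : ((¬A ⊓ C) ⊔ B)?  L(b) = {C} ∪ {((A ⊔ ¬C) ⊓ ¬B)}
   clash {C, ¬C} at b — b ∈ ((¬A ⊓ C) ⊔ B)
2. Hence b : ((¬A ⊓ C) ⊔ B): entailed.

Yes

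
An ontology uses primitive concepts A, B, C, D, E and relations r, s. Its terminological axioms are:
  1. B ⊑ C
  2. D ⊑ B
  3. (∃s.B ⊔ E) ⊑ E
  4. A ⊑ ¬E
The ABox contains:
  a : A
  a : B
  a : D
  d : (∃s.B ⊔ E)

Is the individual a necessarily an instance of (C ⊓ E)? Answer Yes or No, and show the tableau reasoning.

1. a : (C ⊓ E)?  L(a) = {A, B, D} ∪ {(¬C ⊔ ¬E)}
   apply at a: B⊑C; A⊑¬E
   open: L(a) ⊇ {A, B, C, D, ¬E, …} — a ∉ (C ⊓ E) possible
2. Hence a : (C ⊓ E): not entailed.

No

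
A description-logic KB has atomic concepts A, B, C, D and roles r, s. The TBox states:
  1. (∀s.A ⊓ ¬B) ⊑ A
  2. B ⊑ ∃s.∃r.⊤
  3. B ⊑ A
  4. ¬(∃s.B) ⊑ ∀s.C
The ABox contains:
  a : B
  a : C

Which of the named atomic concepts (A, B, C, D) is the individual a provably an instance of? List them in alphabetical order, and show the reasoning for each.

1. a : A?  L(a) = {B, C} ∪ {¬A}
   clash {A, ¬A} at a — a ∈ A
2. a : B?  L(a) = {B, C} ∪ {¬B}
   clash {B, ¬B} at a — a ∈ B
3. a : C?  L(a) = {B, C} ∪ {¬C}
   clash {C, ¬C} at a — a ∈ C
4. a : D?  L(a) = {B, C} ∪ {¬D}
   apply at a: B⊑∃s.∃r.⊤; B⊑A
   open: L(a) ⊇ {A, B, C, ¬D, ∃s.B, …} (+ ∃-successors) — a ∉ D possible
5. Entailed for a: {A, B, C}

{A, B, C}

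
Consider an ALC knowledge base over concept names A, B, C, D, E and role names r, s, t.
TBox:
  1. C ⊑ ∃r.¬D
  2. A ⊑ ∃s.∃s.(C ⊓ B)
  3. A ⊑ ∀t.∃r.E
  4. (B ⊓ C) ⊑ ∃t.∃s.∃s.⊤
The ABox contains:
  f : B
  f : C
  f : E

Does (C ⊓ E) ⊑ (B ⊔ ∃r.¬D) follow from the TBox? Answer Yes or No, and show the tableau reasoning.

1. (C ⊓ E) ⊑ (B ⊔ ∃r.¬D)  ⇔  ((C ⊓ E) ⊓ (¬B ⊓ ∀r.D)) unsat w.r.t. T
   all branches close; clash {D, ¬D} at an ∃-successor
2. Hence (C ⊓ E) ⊑ (B ⊔ ∃r.¬D): entailed.

Yes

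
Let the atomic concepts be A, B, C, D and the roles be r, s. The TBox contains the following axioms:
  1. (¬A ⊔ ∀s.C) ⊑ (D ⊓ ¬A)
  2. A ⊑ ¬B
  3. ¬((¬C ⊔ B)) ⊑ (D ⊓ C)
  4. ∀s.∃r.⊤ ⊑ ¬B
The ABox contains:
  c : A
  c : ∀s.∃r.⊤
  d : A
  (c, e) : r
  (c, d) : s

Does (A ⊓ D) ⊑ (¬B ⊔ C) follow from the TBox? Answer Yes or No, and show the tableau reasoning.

Yes

1. (A ⊓ D) ⊑ (¬B ⊔ C)  ⇔  ((A ⊓ D) ⊓ (B ⊓ ¬C)) unsat w.r.t. T
   all branches close; clash {B, ¬B} at x₀
2. Hence (A ⊓ D) ⊑ (¬B ⊔ C): entailed.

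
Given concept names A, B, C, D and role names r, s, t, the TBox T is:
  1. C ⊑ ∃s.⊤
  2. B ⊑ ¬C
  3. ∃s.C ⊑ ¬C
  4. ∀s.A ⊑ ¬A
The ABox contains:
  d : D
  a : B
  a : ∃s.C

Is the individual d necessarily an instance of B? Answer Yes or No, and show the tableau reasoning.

No

1. d : B?  L(d) = {D} ∪ {¬B}
   open: L(d) ⊇ {D, ¬B, ¬C, ∃s.¬A} (+ ∃-successors) — d ∉ B possible
2. Hence d : B: not entailed.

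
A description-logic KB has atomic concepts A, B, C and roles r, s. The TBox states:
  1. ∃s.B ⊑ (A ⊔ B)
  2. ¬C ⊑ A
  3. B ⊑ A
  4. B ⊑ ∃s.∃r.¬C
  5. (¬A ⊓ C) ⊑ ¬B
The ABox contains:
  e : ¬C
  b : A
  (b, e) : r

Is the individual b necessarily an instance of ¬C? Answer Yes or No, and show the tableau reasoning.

1. b : ¬C?  L(b) = {A} ∪ {C}
   open: L(b) ⊇ {A, C, ¬B, ∀s.¬B} — b ∉ ¬C possible
2. Hence b : ¬C: not entailed.

No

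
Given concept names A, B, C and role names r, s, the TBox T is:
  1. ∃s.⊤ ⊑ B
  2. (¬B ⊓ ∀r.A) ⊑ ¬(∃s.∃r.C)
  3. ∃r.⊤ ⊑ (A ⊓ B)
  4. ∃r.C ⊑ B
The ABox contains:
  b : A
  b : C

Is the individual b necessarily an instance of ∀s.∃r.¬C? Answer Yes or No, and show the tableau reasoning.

1. b : ∀s.∃r.¬C?  L(b) = {A, C} ∪ {∃s.∀r.C}
   open: L(b) ⊇ {A, B, C, ∀r.⊥, ∃s.∀r.C} (+ ∃-successors) — b ∉ ∀s.∃r.¬C possible
2. Hence b : ∀s.∃r.¬C: not entailed.

No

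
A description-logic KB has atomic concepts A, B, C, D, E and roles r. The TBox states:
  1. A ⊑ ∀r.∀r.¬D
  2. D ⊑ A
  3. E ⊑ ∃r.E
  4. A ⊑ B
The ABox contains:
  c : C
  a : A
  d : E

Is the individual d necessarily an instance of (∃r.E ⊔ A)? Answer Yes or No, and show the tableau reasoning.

1. d : (∃r.E ⊔ A)?  L(d) = {E} ∪ {(∀r.¬E ⊓ ¬A)}
   clash {A, ¬A} at d — d ∈ (∃r.E ⊔ A)
2. Hence d : (∃r.E ⊔ A): entailed.

Yes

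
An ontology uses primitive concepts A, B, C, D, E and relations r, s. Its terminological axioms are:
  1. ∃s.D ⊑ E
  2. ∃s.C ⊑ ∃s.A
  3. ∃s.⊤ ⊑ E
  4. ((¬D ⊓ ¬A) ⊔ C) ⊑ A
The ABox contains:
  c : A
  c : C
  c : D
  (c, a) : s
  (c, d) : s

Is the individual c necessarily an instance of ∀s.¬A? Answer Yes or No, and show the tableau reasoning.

No

1. c : ∀s.¬A?  L(c) = {A, C, D} ∪ {∃s.A}
   open: L(c) ⊇ {A, C, D, E, ∃s.A} (+ ∃-successors) — c ∉ ∀s.¬A possible
2. Hence c : ∀s.¬A: not entailed.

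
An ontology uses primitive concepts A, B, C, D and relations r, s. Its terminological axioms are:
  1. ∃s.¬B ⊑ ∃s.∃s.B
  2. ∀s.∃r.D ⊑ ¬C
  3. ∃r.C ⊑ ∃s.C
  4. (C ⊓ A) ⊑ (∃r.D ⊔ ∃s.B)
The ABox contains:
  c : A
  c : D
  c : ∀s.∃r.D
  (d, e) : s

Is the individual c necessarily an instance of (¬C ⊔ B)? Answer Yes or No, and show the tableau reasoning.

Yes

1. c : (¬C ⊔ B)?  L(c) = {A, D, ∀s.∃r.D} ∪ {(C ⊓ ¬B)}
   clash {C, ¬C} at c — c ∈ (¬C ⊔ B)
2. Hence c : (¬C ⊔ B): entailed.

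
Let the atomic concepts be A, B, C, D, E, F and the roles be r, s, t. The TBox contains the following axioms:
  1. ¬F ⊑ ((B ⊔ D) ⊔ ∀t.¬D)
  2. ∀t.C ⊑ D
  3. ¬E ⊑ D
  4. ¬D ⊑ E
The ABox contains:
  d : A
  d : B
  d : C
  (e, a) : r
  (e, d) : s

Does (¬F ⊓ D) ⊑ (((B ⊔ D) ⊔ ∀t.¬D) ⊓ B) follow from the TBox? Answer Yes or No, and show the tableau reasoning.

1. (¬F ⊓ D) ⊑ (((B ⊔ D) ⊔ ∀t.¬D) ⊓ B)  ⇔  ((¬F ⊓ D) ⊓ (((¬B ⊓ ¬D) ⊓ ∃t.D) ⊔ ¬B)) unsat w.r.t. T
   apply at x₀: ¬F⊑((B ⊔ D) ⊔ ∀t.¬D)
   open: L(x₀) ⊇ {D, ¬B, ¬F}
2. Hence (¬F ⊓ D) ⊑ (((B ⊔ D) ⊔ ∀t.¬D) ⊓ B): not entailed.

No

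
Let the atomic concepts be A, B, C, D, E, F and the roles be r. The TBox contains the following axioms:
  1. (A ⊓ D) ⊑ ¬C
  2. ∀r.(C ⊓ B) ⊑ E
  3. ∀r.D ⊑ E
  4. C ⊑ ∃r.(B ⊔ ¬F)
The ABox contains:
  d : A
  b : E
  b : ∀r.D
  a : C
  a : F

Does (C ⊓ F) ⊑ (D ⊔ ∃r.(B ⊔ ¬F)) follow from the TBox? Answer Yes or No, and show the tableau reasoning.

Yes

1. (C ⊓ F) ⊑ (D ⊔ ∃r.(B ⊔ ¬F))  ⇔  ((C ⊓ F) ⊓ (¬D ⊓ ∀r.(¬B ⊓ F))) unsat w.r.t. T
   all branches close; clash {C, ¬C} at x₀
2. Hence (C ⊓ F) ⊑ (D ⊔ ∃r.(B ⊔ ¬F)): entailed.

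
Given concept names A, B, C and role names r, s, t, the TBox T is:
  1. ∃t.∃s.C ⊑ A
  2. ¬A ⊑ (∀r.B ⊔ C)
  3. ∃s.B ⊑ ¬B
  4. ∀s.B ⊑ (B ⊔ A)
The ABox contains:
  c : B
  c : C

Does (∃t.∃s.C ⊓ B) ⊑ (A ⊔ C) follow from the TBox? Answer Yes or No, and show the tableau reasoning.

1. (∃t.∃s.C ⊓ B) ⊑ (A ⊔ C)  ⇔  ((∃t.∃s.C ⊓ B) ⊓ (¬A ⊓ ¬C)) unsat w.r.t. T
   all branches close; clash {C, ¬C} at x₀
2. Hence (∃t.∃s.C ⊓ B) ⊑ (A ⊔ C): entailed.

Yes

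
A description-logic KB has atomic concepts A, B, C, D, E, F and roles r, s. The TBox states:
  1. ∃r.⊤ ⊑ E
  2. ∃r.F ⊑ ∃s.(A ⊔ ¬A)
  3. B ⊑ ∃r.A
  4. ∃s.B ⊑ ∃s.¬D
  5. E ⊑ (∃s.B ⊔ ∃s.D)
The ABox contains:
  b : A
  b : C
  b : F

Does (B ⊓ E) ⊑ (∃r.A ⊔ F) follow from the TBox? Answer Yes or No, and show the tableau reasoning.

Yes

1. (B ⊓ E) ⊑ (∃r.A ⊔ F)  ⇔  ((B ⊓ E) ⊓ (∀r.¬A ⊓ ¬F)) unsat w.r.t. T
   all branches close; clash {A, ¬A} at an ∃-successor
2. Hence (B ⊓ E) ⊑ (∃r.A ⊔ F): entailed.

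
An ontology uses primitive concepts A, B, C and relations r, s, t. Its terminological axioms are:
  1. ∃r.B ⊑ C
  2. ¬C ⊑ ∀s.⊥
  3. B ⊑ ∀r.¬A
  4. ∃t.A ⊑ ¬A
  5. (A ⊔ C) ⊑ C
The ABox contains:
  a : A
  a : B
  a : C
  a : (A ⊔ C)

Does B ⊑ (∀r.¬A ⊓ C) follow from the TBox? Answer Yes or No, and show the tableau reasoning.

1. B ⊑ (∀r.¬A ⊓ C)  ⇔  (B ⊓ (∃r.A ⊔ ¬C)) unsat w.r.t. T
   apply at x₀: B⊑∀r.¬A
   open: L(x₀) ⊇ {B, ¬A, ¬C, ∀r.¬A, ∀r.¬B, …}
2. Hence B ⊑ (∀r.¬A ⊓ C): not entailed.

No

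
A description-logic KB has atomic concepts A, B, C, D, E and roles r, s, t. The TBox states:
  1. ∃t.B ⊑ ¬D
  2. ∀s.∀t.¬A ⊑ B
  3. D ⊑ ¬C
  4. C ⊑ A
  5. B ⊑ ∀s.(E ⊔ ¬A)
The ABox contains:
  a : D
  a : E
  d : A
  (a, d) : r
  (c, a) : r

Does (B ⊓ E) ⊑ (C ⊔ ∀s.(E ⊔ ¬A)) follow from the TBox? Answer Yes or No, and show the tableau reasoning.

Yes

1. (B ⊓ E) ⊑ (C ⊔ ∀s.(E ⊔ ¬A))  ⇔  ((B ⊓ E) ⊓ (¬C ⊓ ∃s.(¬E ⊓ A))) unsat w.r.t. T
   all branches close; clash {A, ¬A} at an ∃-successor
2. Hence (B ⊓ E) ⊑ (C ⊔ ∀s.(E ⊔ ¬A)): entailed.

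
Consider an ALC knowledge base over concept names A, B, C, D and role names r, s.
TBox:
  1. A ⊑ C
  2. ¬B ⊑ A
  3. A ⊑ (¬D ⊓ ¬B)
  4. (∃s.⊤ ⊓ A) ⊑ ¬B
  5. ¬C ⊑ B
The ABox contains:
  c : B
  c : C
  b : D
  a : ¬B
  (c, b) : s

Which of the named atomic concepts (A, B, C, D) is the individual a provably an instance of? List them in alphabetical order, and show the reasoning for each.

{A, C}

1. a : A?  L(a) = {¬B} ∪ {¬A}
   clash {A, ¬A} at a — a ∈ A
2. a : B?  L(a) = {¬B} ∪ {¬B}
   apply at a: ¬B⊑A
   open: L(a) ⊇ {A, C, ¬B, ¬D} — a ∉ B possible
3. a : C?  L(a) = {¬B} ∪ {¬C}
   clash {B, ¬B} at a — a ∈ C
4. a : D?  L(a) = {¬B} ∪ {¬D}
   apply at a: ¬B⊑A
   open: L(a) ⊇ {A, C, ¬B, ¬D} — a ∉ D possible
5. Entailed for a: {A, C}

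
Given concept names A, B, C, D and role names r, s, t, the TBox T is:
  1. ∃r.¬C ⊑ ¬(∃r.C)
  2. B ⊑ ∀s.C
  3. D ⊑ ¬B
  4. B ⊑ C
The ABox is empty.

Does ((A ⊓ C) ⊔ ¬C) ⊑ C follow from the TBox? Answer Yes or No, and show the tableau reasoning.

No

1. ((A ⊓ C) ⊔ ¬C) ⊑ C  ⇔  (((A ⊓ C) ⊔ ¬C) ⊓ ¬C) unsat w.r.t. T
   open: L(x₀) ⊇ {¬B, ¬C, ∀r.C}
2. Hence ((A ⊓ C) ⊔ ¬C) ⊑ C: not entailed.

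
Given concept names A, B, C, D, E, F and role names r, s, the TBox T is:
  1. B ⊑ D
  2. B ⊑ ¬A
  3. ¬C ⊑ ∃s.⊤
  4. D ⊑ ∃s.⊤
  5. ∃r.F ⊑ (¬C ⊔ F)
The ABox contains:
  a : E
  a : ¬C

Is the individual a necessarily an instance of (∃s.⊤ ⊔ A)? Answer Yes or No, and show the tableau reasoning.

Yes

1. a : (∃s.⊤ ⊔ A)?  L(a) = {E, ¬C} ∪ {(∀s.⊥ ⊓ ¬A)}
   clash ⊥ at an ∃-successor — a ∈ (∃s.⊤ ⊔ A)
2. Hence a : (∃s.⊤ ⊔ A): entailed.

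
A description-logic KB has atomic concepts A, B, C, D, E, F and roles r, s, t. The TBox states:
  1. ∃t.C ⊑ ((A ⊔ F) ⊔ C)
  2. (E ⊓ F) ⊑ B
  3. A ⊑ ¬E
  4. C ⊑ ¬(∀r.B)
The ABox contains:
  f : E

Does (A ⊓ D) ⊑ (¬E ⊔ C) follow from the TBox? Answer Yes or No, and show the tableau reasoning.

1. (A ⊓ D) ⊑ (¬E ⊔ C)  ⇔  ((A ⊓ D) ⊓ (E ⊓ ¬C)) unsat w.r.t. T
   all branches close; clash {E, ¬E} at x₀
2. Hence (A ⊓ D) ⊑ (¬E ⊔ C): entailed.

Yes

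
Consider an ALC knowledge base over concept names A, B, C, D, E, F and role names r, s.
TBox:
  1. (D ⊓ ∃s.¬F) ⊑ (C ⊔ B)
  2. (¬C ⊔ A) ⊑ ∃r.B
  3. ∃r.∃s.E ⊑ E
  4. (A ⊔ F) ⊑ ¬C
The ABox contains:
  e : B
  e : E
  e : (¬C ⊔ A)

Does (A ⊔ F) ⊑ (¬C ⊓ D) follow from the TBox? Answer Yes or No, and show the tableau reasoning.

1. (A ⊔ F) ⊑ (¬C ⊓ D)  ⇔  ((A ⊔ F) ⊓ (C ⊔ ¬D)) unsat w.r.t. T
   apply at x₀: (A ⊔ F)⊑¬C
   open: L(x₀) ⊇ {A, ¬C, ¬D, ∀r.∀s.¬E, ∃r.B} (+ ∃-successors)
2. Hence (A ⊔ F) ⊑ (¬C ⊓ D): not entailed.

No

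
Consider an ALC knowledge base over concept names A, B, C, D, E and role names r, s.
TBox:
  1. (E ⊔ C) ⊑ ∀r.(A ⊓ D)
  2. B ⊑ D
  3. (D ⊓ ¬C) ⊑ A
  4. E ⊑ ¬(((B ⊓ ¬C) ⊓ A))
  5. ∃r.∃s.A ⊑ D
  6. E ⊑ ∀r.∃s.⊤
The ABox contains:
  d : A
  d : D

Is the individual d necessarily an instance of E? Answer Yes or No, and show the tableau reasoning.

No

1. d : E?  L(d) = {A, D} ∪ {¬E}
   open: L(d) ⊇ {A, D, ¬C, ¬E} — d ∉ E possible
2. Hence d : E: not entailed.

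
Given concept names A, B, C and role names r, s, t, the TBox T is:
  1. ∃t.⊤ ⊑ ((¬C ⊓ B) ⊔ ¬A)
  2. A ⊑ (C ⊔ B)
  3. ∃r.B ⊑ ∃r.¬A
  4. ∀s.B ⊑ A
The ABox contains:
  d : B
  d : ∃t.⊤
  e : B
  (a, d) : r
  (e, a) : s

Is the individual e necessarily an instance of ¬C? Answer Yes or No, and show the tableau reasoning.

1. e : ¬C?  L(e) = {B} ∪ {C}
   open: L(e) ⊇ {B, C, ¬A, ∀r.¬B, ∀t.⊥, …} (+ ∃-successors) — e ∉ ¬C possible
2. Hence e : ¬C: not entailed.

No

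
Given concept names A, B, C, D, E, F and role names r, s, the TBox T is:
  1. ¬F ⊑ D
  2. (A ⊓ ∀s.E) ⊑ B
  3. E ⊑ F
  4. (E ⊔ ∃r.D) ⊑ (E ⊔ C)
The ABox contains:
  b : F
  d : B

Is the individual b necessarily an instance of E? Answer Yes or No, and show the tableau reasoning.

No

1. b : E?  L(b) = {F} ∪ {¬E}
   open: L(b) ⊇ {F, ¬A, ¬E, ∀r.¬D} — b ∉ E possible
2. Hence b : E: not entailed.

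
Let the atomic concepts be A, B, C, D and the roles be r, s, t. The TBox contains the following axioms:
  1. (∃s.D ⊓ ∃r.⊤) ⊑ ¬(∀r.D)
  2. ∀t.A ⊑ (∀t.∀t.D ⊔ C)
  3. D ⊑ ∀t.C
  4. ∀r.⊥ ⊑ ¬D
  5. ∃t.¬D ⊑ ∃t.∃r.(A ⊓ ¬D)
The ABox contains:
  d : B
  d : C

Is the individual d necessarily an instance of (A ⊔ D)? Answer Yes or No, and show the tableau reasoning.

1. d : (A ⊔ D)?  L(d) = {B, C} ∪ {(¬A ⊓ ¬D)}
   open: L(d) ⊇ {B, C, ¬A, ¬D, ∀s.¬D, …} (+ ∃-successors) — d ∉ (A ⊔ D) possible
2. Hence d : (A ⊔ D): not entailed.

No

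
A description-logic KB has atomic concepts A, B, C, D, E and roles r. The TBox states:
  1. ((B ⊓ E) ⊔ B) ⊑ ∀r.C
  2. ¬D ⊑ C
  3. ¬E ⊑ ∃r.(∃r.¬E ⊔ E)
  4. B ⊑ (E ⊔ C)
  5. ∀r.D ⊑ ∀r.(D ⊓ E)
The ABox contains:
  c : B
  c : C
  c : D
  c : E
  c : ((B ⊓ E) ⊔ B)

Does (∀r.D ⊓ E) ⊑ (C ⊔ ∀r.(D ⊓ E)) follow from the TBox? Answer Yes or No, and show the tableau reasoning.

Yes

1. (∀r.D ⊓ E) ⊑ (C ⊔ ∀r.(D ⊓ E))  ⇔  ((∀r.D ⊓ E) ⊓ (¬C ⊓ ∃r.(¬D ⊔ ¬E))) unsat w.r.t. T
   all branches close; clash {C, ¬C} at x₀
2. Hence (∀r.D ⊓ E) ⊑ (C ⊔ ∀r.(D ⊓ E)): entailed.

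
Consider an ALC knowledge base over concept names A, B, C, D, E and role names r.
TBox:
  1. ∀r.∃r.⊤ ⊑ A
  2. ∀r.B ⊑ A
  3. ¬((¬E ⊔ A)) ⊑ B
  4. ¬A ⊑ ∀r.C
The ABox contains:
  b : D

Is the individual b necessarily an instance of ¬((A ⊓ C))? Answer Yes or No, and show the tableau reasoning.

No

1. b : ¬((A ⊓ C))?  L(b) = {D} ∪ {(A ⊓ C)}
   open: L(b) ⊇ {A, C, D} — b ∉ ¬((A ⊓ C)) possible
2. Hence b : ¬((A ⊓ C)): not entailed.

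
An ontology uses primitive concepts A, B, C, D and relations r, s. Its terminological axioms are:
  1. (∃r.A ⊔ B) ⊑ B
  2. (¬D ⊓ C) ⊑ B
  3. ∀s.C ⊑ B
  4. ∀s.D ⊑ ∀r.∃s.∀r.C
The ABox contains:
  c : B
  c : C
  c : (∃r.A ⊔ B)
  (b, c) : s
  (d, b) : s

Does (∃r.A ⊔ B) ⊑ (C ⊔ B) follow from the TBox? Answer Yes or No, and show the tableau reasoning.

1. (∃r.A ⊔ B) ⊑ (C ⊔ B)  ⇔  ((∃r.A ⊔ B) ⊓ (¬C ⊓ ¬B)) unsat w.r.t. T
   all branches close; clash {B, ¬B} at x₀
2. Hence (∃r.A ⊔ B) ⊑ (C ⊔ B): entailed.

Yes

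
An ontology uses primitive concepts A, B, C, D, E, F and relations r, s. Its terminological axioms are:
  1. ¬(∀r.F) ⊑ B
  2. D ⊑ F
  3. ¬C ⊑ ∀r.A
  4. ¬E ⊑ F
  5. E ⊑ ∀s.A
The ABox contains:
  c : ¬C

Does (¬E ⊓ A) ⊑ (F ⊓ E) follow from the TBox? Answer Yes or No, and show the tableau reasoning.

1. (¬E ⊓ A) ⊑ (F ⊓ E)  ⇔  ((¬E ⊓ A) ⊓ (¬F ⊔ ¬E)) unsat w.r.t. T
   apply at x₀: ¬E⊑F
   open: L(x₀) ⊇ {A, C, F, ¬E, ∀r.F}
2. Hence (¬E ⊓ A) ⊑ (F ⊓ E): not entailed.

No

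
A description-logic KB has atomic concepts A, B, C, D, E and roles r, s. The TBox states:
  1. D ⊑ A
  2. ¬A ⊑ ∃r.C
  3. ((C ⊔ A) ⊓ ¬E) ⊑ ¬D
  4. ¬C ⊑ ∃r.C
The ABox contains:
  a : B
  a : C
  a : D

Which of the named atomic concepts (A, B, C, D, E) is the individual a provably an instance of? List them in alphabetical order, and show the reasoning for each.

{A, B, C, D, E}

1. a : A?  L(a) = {B, C, D} ∪ {¬A}
   clash {A, ¬A} at a — a ∈ A
2. a : B?  L(a) = {B, C, D} ∪ {¬B}
   clash {B, ¬B} at a — a ∈ B
3. a : C?  L(a) = {B, C, D} ∪ {¬C}
   clash {C, ¬C} at a — a ∈ C
4. a : D?  L(a) = {B, C, D} ∪ {¬D}
   clash {D, ¬D} at a — a ∈ D
5. a : E?  L(a) = {B, C, D} ∪ {¬E}
   clash {D, ¬D} at a — a ∈ E
6. Entailed for a: {A, B, C, D, E}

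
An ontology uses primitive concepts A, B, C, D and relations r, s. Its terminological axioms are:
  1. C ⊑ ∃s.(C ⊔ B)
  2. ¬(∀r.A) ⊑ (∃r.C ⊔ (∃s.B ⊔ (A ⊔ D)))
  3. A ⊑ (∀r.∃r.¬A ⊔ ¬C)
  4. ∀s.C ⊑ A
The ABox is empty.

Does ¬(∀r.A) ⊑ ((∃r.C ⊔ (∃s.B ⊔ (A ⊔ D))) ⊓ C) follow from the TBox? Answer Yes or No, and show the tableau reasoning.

1. ¬(∀r.A) ⊑ ((∃r.C ⊔ (∃s.B ⊔ (A ⊔ D))) ⊓ C)  ⇔  (∃r.¬A ⊓ ((∀r.¬C ⊓ (∀s.¬B ⊓ (¬A ⊓ ¬D))) ⊔ ¬C)) unsat w.r.t. T
   apply at x₀: ¬(∀r.A)⊑(∃r.C ⊔ (∃s.B ⊔ (A ⊔ D)))
   open: L(x₀) ⊇ {¬A, ¬C, ∃r.C, ∃r.¬A, ∃s.¬C} (+ ∃-successors)
2. Hence ¬(∀r.A) ⊑ ((∃r.C ⊔ (∃s.B ⊔ (A ⊔ D))) ⊓ C): not entailed.

No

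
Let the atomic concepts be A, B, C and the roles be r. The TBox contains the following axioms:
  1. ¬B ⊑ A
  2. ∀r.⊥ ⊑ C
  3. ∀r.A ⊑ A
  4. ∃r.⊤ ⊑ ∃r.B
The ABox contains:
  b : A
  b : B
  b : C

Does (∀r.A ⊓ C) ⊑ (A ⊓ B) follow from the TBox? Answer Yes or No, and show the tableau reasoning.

1. (∀r.A ⊓ C) ⊑ (A ⊓ B)  ⇔  ((∀r.A ⊓ C) ⊓ (¬A ⊔ ¬B)) unsat w.r.t. T
   apply at x₀: ∀r.A⊑A
   open: L(x₀) ⊇ {A, C, ¬B, ∀r.A, ∀r.⊥}
2. Hence (∀r.A ⊓ C) ⊑ (A ⊓ B): not entailed.

No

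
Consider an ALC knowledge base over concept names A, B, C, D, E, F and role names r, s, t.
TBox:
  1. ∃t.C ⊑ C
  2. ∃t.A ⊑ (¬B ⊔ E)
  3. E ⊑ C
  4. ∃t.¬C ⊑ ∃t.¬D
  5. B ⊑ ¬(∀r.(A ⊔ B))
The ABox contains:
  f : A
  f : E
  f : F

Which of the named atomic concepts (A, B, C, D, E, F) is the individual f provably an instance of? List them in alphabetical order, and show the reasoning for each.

1. f : A?  L(f) = {A, E, F} ∪ {¬A}
   clash {A, ¬A} at f — f ∈ A
2. f : B?  L(f) = {A, E, F} ∪ {¬B}
   apply at f: E⊑C
   open: L(f) ⊇ {A, C, E, F, ¬B, …} — f ∉ B possible
3. f : C?  L(f) = {A, E, F} ∪ {¬C}
   clash {C, ¬C} at f — f ∈ C
4. f : D?  L(f) = {A, E, F} ∪ {¬D}
   apply at f: E⊑C
   open: L(f) ⊇ {A, C, E, F, ¬B, …} — f ∉ D possible
5. f : E?  L(f) = {A, E, F} ∪ {¬E}
   clash {E, ¬E} at f — f ∈ E
6. f : F?  L(f) = {A, E, F} ∪ {¬F}
   clash {F, ¬F} at f — f ∈ F
7. Entailed for f: {A, C, E, F}

{A, C, E, F}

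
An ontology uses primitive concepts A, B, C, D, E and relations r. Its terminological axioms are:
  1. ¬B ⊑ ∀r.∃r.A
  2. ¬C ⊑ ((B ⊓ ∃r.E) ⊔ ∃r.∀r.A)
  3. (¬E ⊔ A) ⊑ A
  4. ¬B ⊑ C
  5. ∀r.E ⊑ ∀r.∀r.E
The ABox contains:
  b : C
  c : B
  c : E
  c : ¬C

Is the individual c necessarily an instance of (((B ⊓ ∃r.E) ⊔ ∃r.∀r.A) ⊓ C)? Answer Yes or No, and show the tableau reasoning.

No

1. c : (((B ⊓ ∃r.E) ⊔ ∃r.∀r.A) ⊓ C)?  L(c) = {B, E, ¬C} ∪ {(((¬B ⊔ ∀r.¬E) ⊓ ∀r.∃r.¬A) ⊔ ¬C)}
   apply at c: ¬C⊑((B ⊓ ∃r.E) ⊔ ∃r.∀r.A)
   open: L(c) ⊇ {B, E, ¬A, ¬C, ∃r.E, …} (+ ∃-successors) — c ∉ (((B ⊓ ∃r.E) ⊔ ∃r.∀r.A) ⊓ C) possible
2. Hence c : (((B ⊓ ∃r.E) ⊔ ∃r.∀r.A) ⊓ C): not entailed.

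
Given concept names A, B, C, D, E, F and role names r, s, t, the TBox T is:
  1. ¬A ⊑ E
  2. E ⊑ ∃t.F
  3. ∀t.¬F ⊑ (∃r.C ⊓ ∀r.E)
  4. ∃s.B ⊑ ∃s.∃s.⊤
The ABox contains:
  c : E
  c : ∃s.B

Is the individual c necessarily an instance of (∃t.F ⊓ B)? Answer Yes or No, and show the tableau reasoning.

1. c : (∃t.F ⊓ B)?  L(c) = {E, ∃s.B} ∪ {(∀t.¬F ⊔ ¬B)}
   apply at c: E⊑∃t.F; ∃s.B⊑∃s.∃s.⊤
   open: L(c) ⊇ {E, ¬B, ∃s.B, ∃s.∃s.⊤, ∃t.F} (+ ∃-successors) — c ∉ (∃t.F ⊓ B) possible
2. Hence c : (∃t.F ⊓ B): not entailed.

No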